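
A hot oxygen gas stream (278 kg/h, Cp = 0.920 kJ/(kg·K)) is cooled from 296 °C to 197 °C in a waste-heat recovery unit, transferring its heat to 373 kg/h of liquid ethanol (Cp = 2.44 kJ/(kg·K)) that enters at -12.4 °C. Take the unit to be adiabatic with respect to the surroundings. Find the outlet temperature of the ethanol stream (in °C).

T_c,out = 15.4 °C

Heat released by hot stream: Q = 278 × 0.920 × (296 − 197) = 25320 kJ/h
Energy balance on cold side (adiabatic exchanger): Q = ṁ_c·Cp_c·(T_c,out − T_c,in)
T_c,out = -12.4 + 25320/(373 × 2.44) = 15.421 °C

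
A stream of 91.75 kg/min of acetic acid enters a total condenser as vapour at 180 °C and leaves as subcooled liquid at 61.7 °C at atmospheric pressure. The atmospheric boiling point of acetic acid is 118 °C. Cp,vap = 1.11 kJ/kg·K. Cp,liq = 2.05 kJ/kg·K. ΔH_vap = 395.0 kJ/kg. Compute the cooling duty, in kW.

Q_c = 886 kW

vapour 180→118 °C: -68.82 kJ/kg
condensation at 118 °C: -395 kJ/kg
liquid 118→61.7 °C: -115.41 kJ/kg
Δh = -68.82 + -395 + -115.41 = -579.24 kJ/kg
Q = ṁ·Δh = 91.75 kg/min × -579.24 kJ/kg = -53145 kJ/min
|Q| = 885.75 kW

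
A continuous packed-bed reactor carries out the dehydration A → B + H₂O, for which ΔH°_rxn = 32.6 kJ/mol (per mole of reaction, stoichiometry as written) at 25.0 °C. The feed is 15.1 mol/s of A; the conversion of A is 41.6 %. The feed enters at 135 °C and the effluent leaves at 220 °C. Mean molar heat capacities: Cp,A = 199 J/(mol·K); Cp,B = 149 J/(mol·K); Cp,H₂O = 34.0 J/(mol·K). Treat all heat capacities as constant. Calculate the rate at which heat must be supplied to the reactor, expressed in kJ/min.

Q_in = 26400 kJ/min

Extent of reaction ξ = 0.416 × 15.1 = 6.2816 mol/s
Reaction term: ξ·ΔH°_rxn = 6.2816 × 32.6 = 204.78 kJ/s
Sensible, feed 135→25 °C: -330.54 kJ/s
Outlet flows (mol/s): A 8.8184, B 6.2816, H₂O 6.2816
Sensible, products 25→220 °C: 566.36 kJ/s
Q = ΔH = 440.6 kJ/s = 440.6 kW
Heat supplied = 26436 kJ/min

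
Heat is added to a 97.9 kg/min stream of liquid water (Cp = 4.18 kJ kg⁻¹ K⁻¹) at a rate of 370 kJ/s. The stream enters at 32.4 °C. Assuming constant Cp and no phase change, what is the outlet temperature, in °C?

T_out = 86.6 °C

Q = 370 kJ/s = 22200 kJ/min
ΔT = Q/(ṁ·Cp) = 22200/(97.9×4.18) = 54.249 K
T_out = 32.4 + 54.249 = 86.649 °C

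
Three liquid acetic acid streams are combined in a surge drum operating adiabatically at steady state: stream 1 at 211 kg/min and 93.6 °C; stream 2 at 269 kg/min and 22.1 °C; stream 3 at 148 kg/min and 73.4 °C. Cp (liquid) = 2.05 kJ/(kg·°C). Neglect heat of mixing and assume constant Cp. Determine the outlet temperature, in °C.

Adiabatic, steady state ⇒ Σ ṁᵢCp,ᵢ(T_out − Tᵢ) = 0
Σ ṁᵢCp,ᵢTᵢ = 211×2.05×93.6 + 269×2.05×22.1 + 148×2.05×73.4 = 74943
Σ ṁᵢCp,ᵢ = 211×2.05 + 269×2.05 + 148×2.05 = 1287.4
T_out = 74943 / 1287.4 = 58.213 °C

T_out = 58.2 °C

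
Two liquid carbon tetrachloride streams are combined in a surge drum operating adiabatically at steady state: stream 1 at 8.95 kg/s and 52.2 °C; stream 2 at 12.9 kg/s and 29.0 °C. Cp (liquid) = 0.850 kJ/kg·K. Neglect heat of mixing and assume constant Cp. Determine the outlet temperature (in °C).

T_out = 38.5 °C

Adiabatic, steady state ⇒ Σ ṁᵢCp,ᵢ(T_out − Tᵢ) = 0
T_out = Σ ṁᵢCp,ᵢTᵢ / Σ ṁᵢCp,ᵢ
      = 715.1 / 18.572 = 38.503 °C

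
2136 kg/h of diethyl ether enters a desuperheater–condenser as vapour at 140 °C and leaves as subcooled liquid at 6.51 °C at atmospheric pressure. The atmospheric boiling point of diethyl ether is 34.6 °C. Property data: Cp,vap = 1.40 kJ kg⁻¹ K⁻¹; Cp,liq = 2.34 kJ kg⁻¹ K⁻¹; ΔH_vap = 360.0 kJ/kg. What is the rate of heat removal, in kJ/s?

Q_c = 340 kJ/s

vapour 140→34.6 °C: -147.56 kJ/kg
condensation at 34.6 °C: -360 kJ/kg
liquid 34.6→6.51 °C: -65.731 kJ/kg
Δh = -147.56 + -360 + -65.731 = -573.29 kJ/kg
Q = ṁ·Δh = 2136 kg/h × -573.29 kJ/kg = -1.2245e+06 kJ/h
|Q| = 340.15 kW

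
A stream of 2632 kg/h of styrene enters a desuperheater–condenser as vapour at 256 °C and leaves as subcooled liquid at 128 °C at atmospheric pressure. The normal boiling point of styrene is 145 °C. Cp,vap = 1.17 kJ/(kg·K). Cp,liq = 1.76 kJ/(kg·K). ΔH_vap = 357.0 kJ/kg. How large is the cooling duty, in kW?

Q_c = 378 kW

vapour 256→145 °C: -129.87 kJ/kg
condensation at 145 °C: -357 kJ/kg
liquid 145→128 °C: -29.92 kJ/kg
Δh = -129.87 + -357 + -29.92 = -516.79 kJ/kg
Q = ṁ·Δh = 2632 kg/h × -516.79 kJ/kg = -1.3602e+06 kJ/h
|Q| = 377.83 kW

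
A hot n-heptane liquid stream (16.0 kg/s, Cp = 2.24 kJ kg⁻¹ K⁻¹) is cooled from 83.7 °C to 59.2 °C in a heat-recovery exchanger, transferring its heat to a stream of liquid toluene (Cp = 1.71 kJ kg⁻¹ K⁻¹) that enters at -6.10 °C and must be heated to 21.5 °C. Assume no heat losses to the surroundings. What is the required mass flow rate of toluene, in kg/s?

Heat released by hot stream: Q = 16.0 × 2.24 × (83.7 − 59.2) = 878.08 kJ/s
Energy balance on cold side (adiabatic exchanger): Q = ṁ_c·Cp_c·(T_c,out − T_c,in)
ṁ_c = 878.08 / [1.71 × (21.5 − -6.10)] = 18.605 kg/s

ṁ_c = 18.6 kg/s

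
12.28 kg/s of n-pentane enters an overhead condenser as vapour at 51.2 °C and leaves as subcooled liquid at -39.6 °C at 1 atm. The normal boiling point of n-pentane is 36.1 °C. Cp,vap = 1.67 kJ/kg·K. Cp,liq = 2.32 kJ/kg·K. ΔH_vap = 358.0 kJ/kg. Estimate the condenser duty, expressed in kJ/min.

vapour 51.2→36.1 °C: -25.217 kJ/kg
condensation at 36.1 °C: -358 kJ/kg
liquid 36.1→-39.6 °C: -175.62 kJ/kg
Δh = -25.217 + -358 + -175.62 = -558.84 kJ/kg
Q = ṁ·Δh = 12.28 kg/s × -558.84 kJ/kg = -6862.6 kJ/s
|Q| = 6862.6 kW = 411750 kJ/min

Q_c = 412000 kJ/min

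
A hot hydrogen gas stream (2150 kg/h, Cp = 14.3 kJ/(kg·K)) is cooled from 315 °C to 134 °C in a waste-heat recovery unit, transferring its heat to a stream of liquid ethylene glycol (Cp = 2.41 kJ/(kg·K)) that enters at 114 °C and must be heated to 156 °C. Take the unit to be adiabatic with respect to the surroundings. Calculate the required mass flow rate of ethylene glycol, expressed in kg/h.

ṁ_c = 55000 kg/h

Heat released by hot stream: Q = 2150 × 14.3 × (315 − 134) = 5.5648e+06 kJ/h
Energy balance on cold side (adiabatic exchanger): Q = ṁ_c·Cp_c·(T_c,out − T_c,in)
ṁ_c = 5.5648e+06 / [2.41 × (156 − 114)] = 54978 kg/h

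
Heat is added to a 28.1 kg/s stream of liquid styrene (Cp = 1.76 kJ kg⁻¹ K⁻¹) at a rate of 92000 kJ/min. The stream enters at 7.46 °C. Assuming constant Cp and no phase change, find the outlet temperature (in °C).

Q = 92000 kJ/min = 1533.3 kJ/s
ΔT = Q/(ṁ·Cp) = 1533.3/(28.1×1.76) = 31.004 K
T_out = 7.46 + 31.004 = 38.464 °C

T_out = 38.5 °C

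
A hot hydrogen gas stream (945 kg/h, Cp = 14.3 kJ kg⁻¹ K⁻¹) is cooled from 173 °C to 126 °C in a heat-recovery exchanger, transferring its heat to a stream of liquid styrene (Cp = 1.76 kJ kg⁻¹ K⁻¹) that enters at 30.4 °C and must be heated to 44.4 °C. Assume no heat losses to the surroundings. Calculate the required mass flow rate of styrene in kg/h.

Heat released by hot stream: Q = 945 × 14.3 × (173 − 126) = 635130 kJ/h
Energy balance on cold side (adiabatic exchanger): Q = ṁ_c·Cp_c·(T_c,out − T_c,in)
ṁ_c = 635130 / [1.76 × (44.4 − 30.4)] = 25777 kg/h

ṁ_c = 25800 kg/h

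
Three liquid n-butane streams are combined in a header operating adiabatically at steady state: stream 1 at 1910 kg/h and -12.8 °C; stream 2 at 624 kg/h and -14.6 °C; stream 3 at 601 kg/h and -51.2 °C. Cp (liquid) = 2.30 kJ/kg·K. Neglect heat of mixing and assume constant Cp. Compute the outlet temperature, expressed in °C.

T_out = -20.5 °C

Energy balance with Q = 0: Σ ṁᵢCp,ᵢ(T_out − Tᵢ) = 0
T_out = Σ ṁᵢCp,ᵢTᵢ / Σ ṁᵢCp,ᵢ
      = -147960 / 7210.5 = -20.52 °C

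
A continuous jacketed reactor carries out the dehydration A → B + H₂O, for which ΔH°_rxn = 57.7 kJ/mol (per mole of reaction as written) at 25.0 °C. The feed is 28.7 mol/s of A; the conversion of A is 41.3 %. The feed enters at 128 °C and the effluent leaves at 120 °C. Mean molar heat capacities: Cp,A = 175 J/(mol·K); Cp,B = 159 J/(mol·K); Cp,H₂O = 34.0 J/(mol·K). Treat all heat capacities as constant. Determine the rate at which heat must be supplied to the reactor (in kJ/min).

Q_in = 39800 kJ/min

Extent of reaction ξ = 0.413 × 28.7 = 11.853 mol/s
Reaction term: ξ·ΔH°_rxn = 11.853 × 57.7 = 683.92 kJ/s
Sensible, feed 128→25 °C: -517.32 kJ/s
Outlet flows (mol/s): A 16.847, B 11.853, H₂O 11.853
Sensible, products 25→120 °C: 497.41 kJ/s
Q = ΔH = 664.01 kJ/s = 664.01 kW
Heat supplied = 39841 kJ/min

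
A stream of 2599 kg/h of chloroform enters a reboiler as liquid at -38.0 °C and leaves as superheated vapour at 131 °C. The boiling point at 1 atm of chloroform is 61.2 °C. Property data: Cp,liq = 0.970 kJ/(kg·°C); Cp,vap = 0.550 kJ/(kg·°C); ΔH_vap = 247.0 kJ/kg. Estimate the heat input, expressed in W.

Q = 276000 W

liquid -38.0→61.2 °C: 96.224 kJ/kg
vaporisation at 61.2 °C: 247 kJ/kg
vapour 61.2→131 °C: 38.39 kJ/kg
Δh = 96.224 + 247 + 38.39 = 381.61 kJ/kg
Q = ṁ·Δh = 2599 kg/h × 381.61 kJ/kg = 991810 kJ/h
|Q| = 275.5 kW = 275500 W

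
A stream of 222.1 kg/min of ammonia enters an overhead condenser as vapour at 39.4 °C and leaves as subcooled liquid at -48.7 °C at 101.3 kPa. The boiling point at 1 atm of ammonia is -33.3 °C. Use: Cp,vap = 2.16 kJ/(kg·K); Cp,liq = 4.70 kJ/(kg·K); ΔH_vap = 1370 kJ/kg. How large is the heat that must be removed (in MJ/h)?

Q_c = 21300 MJ/h

vapour 39.4→-33.3 °C: -157.03 kJ/kg
condensation at -33.3 °C: -1370 kJ/kg
liquid -33.3→-48.7 °C: -72.38 kJ/kg
Δh = -157.03 + -1370 + -72.38 = -1599.4 kJ/kg
Q = ṁ·Δh = 222.1 kg/min × -1599.4 kJ/kg = -355230 kJ/min
|Q| = 5920.5 kW = 21314 MJ/h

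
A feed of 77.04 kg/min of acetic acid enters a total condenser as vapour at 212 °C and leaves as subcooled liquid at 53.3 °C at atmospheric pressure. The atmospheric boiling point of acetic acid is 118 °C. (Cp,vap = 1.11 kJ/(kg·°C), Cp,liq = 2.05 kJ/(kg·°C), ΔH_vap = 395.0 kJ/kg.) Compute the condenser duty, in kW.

vapour 212→118 °C: -104.34 kJ/kg
condensation at 118 °C: -395 kJ/kg
liquid 118→53.3 °C: -132.63 kJ/kg
Δh = -104.34 + -395 + -132.63 = -631.98 kJ/kg
Q = ṁ·Δh = 77.04 kg/min × -631.98 kJ/kg = -48687 kJ/min
|Q| = 811.46 kW

Q_c = 811 kW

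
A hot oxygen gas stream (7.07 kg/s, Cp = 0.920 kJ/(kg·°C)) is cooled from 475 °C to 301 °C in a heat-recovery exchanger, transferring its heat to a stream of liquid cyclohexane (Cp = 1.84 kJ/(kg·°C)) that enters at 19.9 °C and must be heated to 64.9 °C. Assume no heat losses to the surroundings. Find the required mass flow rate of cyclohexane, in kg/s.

ṁ_c = 13.7 kg/s

Heat released by hot stream: Q = 7.07 × 0.920 × (475 − 301) = 1131.8 kJ/s
Energy balance on cold side (adiabatic exchanger): Q = ṁ_c·Cp_c·(T_c,out − T_c,in)
ṁ_c = 1131.8 / [1.84 × (64.9 − 19.9)] = 13.669 kg/s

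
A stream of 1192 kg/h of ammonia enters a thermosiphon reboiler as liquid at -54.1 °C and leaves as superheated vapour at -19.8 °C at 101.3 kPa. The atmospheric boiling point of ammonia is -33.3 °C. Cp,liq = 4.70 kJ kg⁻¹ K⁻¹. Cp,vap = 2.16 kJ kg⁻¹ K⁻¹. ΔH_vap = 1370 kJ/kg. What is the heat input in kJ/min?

liquid -54.1→-33.3 °C: 97.76 kJ/kg
vaporisation at -33.3 °C: 1370 kJ/kg
vapour -33.3→-19.8 °C: 29.16 kJ/kg
Δh = 97.76 + 1370 + 29.16 = 1496.9 kJ/kg
Q = ṁ·Δh = 1192 kg/h × 1496.9 kJ/kg = 1.7843e+06 kJ/h
|Q| = 495.65 kW = 29739 kJ/min

Q = 29700 kJ/min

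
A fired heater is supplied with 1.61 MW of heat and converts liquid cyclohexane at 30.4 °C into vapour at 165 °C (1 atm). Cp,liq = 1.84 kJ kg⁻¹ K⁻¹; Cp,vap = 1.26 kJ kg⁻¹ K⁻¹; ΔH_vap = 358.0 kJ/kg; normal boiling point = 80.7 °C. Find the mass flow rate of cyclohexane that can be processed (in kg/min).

Δh = 1.84×(80.7−30.4) + 358.0 + 1.26×(165−80.7) = 556.77 kJ/kg
Q = 1.61 MW = 1610 kJ/s = 96600 kJ/min
ṁ = Q/Δh = 96600 / 556.77 = 173.5 kg/min

ṁ = 174 kg/min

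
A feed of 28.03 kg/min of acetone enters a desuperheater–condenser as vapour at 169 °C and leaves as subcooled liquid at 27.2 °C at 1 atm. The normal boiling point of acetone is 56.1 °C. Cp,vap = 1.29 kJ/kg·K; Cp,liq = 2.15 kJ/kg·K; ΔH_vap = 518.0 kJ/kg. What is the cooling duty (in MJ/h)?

vapour 169→56.1 °C: -145.64 kJ/kg
condensation at 56.1 °C: -518 kJ/kg
liquid 56.1→27.2 °C: -62.135 kJ/kg
Δh = -145.64 + -518 + -62.135 = -725.78 kJ/kg
Q = ṁ·Δh = 28.03 kg/min × -725.78 kJ/kg = -20344 kJ/min
|Q| = 339.06 kW = 1220.6 MJ/h

Q_c = 1220 MJ/h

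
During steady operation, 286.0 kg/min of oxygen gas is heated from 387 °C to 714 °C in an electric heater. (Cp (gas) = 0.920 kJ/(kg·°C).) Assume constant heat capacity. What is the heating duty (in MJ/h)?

Q = ṁ·Cp·ΔT = 286.0 × 0.920 × (714 − 387) = 86040 kJ/min
Converting: 86040 / 60 s = 1434 kW
Heating duty = 5162.4 MJ/h

Q = 5160 MJ/h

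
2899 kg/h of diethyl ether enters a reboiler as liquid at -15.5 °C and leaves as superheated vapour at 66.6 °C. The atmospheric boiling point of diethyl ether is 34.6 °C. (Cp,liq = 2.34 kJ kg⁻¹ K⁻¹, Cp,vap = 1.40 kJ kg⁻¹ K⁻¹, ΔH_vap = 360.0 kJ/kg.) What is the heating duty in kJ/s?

Q = 420 kJ/s

liquid -15.5→34.6 °C: 117.23 kJ/kg
vaporisation at 34.6 °C: 360 kJ/kg
vapour 34.6→66.6 °C: 44.8 kJ/kg
Δh = 117.23 + 360 + 44.8 = 522.03 kJ/kg
Q = ṁ·Δh = 2899 kg/h × 522.03 kJ/kg = 1.5134e+06 kJ/h
|Q| = 420.38 kW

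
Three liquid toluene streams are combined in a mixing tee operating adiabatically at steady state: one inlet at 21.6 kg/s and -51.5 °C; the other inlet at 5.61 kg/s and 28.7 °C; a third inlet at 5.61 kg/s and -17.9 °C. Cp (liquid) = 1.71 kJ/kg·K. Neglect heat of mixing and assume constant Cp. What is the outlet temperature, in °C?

T_out = -32.0 °C

No heat crosses the boundary, so H_out = H_in.
Σ ṁᵢCp,ᵢTᵢ = 21.6×1.71×-51.5 + 5.61×1.71×28.7 + 5.61×1.71×-17.9 = -1798.6
Σ ṁᵢCp,ᵢ = 21.6×1.71 + 5.61×1.71 + 5.61×1.71 = 56.122
T_out = -1798.6 / 56.122 = -32.048 °C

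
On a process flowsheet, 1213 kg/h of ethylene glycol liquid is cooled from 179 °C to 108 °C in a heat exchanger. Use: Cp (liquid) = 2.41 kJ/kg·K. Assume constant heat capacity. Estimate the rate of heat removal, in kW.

Q = ṁ·Cp·ΔT = 1213 × 2.41 × (108 − 179) = -207560 kJ/h
Converting: 207560 / 3600 s = 57.655 kW

Q_c = 57.7 kW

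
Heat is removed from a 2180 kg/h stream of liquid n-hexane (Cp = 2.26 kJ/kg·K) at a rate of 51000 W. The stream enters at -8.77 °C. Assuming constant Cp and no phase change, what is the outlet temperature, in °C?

T_out = -46.0 °C

Q = 51000 W = 183600 kJ/h
ΔT = Q/(ṁ·Cp) = 183600/(2180×2.26) = 37.266 K
T_out = -8.77 − 37.266 = -46.036 °C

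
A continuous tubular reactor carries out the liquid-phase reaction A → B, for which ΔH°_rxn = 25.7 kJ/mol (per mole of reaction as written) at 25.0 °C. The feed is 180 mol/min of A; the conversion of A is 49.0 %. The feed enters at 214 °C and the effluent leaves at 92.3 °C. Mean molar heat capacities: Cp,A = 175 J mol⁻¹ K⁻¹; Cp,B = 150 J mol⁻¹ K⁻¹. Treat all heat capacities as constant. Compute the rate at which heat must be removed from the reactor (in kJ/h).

Extent of reaction ξ = 0.490 × 180 = 88.2 mol/min
Reaction term: ξ·ΔH°_rxn = 88.2 × 25.7 = 2266.7 kJ/min
Sensible, feed 214→25 °C: -5953.5 kJ/min
Outlet flows (mol/min): A 91.8, B 88.2
Sensible, products 25→92.3 °C: 1971.6 kJ/min
Q = ΔH = -1715.2 kJ/min = -28.587 kW
Heat removed = 102910 kJ/h

Q_out = 103000 kJ/h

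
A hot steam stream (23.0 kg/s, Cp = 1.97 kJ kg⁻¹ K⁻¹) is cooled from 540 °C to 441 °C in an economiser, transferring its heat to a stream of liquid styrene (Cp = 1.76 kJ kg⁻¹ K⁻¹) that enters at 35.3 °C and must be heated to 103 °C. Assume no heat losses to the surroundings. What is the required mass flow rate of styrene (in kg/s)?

Heat released by hot stream: Q = 23.0 × 1.97 × (540 − 441) = 4485.7 kJ/s
Energy balance on cold side (adiabatic exchanger): Q = ṁ_c·Cp_c·(T_c,out − T_c,in)
ṁ_c = 4485.7 / [1.76 × (103 − 35.3)] = 37.647 kg/s

ṁ_c = 37.6 kg/s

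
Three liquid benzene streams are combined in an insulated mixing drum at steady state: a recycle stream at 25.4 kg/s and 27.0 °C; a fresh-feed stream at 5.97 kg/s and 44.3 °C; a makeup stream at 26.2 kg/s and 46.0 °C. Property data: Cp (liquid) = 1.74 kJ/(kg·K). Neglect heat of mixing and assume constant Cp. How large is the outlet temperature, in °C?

Energy balance with Q = 0: Σ ṁᵢCp,ᵢ(T_out − Tᵢ) = 0
Σ ṁᵢCp,ᵢTᵢ = 25.4×1.74×27.0 + 5.97×1.74×44.3 + 26.2×1.74×46.0 = 3750.5
Σ ṁᵢCp,ᵢ = 25.4×1.74 + 5.97×1.74 + 26.2×1.74 = 100.17
T_out = 3750.5 / 100.17 = 37.441 °C

T_out = 37.4 °C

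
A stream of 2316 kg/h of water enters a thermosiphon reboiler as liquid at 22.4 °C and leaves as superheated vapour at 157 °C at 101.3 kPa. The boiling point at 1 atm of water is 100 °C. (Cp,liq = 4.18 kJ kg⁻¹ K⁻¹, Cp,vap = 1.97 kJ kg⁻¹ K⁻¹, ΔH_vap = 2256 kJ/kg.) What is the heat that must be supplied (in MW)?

Q = 1.73 MW

liquid 22.4→100 °C: 324.37 kJ/kg
vaporisation at 100 °C: 2256 kJ/kg
vapour 100→157 °C: 112.29 kJ/kg
Δh = 324.37 + 2256 + 112.29 = 2692.7 kJ/kg
Q = ṁ·Δh = 2316 kg/h × 2692.7 kJ/kg = 6.2362e+06 kJ/h
|Q| = 1732.3 kW = 1.7323 MW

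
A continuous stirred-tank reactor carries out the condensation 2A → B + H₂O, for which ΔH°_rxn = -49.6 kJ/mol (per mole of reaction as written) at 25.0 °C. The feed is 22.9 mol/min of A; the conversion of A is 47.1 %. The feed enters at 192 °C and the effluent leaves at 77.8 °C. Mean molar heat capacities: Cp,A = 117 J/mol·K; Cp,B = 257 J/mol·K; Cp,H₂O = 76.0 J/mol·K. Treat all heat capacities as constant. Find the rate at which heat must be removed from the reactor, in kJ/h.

Q_out = 32700 kJ/h

Extent of reaction ξ = 0.471 × 22.9 / 2 = 5.3929 mol/min
Reaction term: ξ·ΔH°_rxn = 5.3929 × -49.6 = -267.49 kJ/min
Sensible, feed 192→25 °C: -447.44 kJ/min
Outlet flows (mol/min): A 12.114, B 5.3929, H₂O 5.3929
Sensible, products 25→77.8 °C: 169.66 kJ/min
Q = ΔH = -545.28 kJ/min = -9.0879 kW
Heat removed = 32717 kJ/h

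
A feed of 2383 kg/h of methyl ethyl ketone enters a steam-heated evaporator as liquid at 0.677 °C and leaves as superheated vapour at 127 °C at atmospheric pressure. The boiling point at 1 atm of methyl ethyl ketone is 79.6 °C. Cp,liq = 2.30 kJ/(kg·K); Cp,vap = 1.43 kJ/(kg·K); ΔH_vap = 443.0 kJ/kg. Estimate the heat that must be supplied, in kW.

liquid 0.677→79.6 °C: 181.52 kJ/kg
vaporisation at 79.6 °C: 443 kJ/kg
vapour 79.6→127 °C: 67.782 kJ/kg
Δh = 181.52 + 443 + 67.782 = 692.3 kJ/kg
Q = ṁ·Δh = 2383 kg/h × 692.3 kJ/kg = 1.6498e+06 kJ/h
|Q| = 458.27 kW

Q = 458 kW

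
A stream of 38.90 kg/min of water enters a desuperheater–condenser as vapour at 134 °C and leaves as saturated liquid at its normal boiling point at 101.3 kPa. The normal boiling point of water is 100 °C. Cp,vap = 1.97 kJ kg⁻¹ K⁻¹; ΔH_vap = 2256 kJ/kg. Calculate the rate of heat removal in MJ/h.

Q_c = 5420 MJ/h

vapour 134→100 °C: -66.98 kJ/kg
condensation at 100 °C: -2256 kJ/kg
Δh = -66.98 + -2256 = -2323 kJ/kg
Q = ṁ·Δh = 38.90 kg/min × -2323 kJ/kg = -90364 kJ/min
|Q| = 1506.1 kW = 5421.8 MJ/h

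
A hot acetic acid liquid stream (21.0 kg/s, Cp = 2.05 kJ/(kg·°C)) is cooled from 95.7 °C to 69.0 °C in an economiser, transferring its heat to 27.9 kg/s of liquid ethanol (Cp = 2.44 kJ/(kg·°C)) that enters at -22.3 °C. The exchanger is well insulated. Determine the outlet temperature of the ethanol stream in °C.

T_c,out = -5.42 °C

Heat released by hot stream: Q = 21.0 × 2.05 × (95.7 − 69.0) = 1149.4 kJ/s
Energy balance on cold side (adiabatic exchanger): Q = ṁ_c·Cp_c·(T_c,out − T_c,in)
T_c,out = -22.3 + 1149.4/(27.9 × 2.44) = -5.4154 °C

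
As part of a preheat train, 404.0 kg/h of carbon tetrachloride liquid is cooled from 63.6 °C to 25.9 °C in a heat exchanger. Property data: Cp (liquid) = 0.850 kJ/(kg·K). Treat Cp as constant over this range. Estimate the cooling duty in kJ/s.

Q_c = 3.60 kJ/s

Q = ṁ·Cp·ΔT = 404.0 × 0.850 × (25.9 − 63.6) = -12946 kJ/h
Converting: 12946 / 3600 s = 3.5962 kW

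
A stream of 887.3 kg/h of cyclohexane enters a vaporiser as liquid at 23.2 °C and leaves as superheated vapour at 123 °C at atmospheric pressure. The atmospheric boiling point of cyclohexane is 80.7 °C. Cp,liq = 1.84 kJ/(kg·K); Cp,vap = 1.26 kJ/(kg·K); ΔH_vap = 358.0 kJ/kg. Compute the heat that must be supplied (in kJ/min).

liquid 23.2→80.7 °C: 105.8 kJ/kg
vaporisation at 80.7 °C: 358 kJ/kg
vapour 80.7→123 °C: 53.298 kJ/kg
Δh = 105.8 + 358 + 53.298 = 517.1 kJ/kg
Q = ṁ·Δh = 887.3 kg/h × 517.1 kJ/kg = 458820 kJ/h
|Q| = 127.45 kW = 7647 kJ/min

Q = 7650 kJ/min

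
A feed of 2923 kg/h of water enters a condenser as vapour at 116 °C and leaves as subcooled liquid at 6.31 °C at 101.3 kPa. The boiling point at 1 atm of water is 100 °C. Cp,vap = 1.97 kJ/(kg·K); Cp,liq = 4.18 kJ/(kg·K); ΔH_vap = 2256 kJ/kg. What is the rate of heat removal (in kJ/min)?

vapour 116→100 °C: -31.52 kJ/kg
condensation at 100 °C: -2256 kJ/kg
liquid 100→6.31 °C: -391.62 kJ/kg
Δh = -31.52 + -2256 + -391.62 = -2679.1 kJ/kg
Q = ṁ·Δh = 2923 kg/h × -2679.1 kJ/kg = -7.8311e+06 kJ/h
|Q| = 2175.3 kW = 130520 kJ/min

Q_c = 131000 kJ/min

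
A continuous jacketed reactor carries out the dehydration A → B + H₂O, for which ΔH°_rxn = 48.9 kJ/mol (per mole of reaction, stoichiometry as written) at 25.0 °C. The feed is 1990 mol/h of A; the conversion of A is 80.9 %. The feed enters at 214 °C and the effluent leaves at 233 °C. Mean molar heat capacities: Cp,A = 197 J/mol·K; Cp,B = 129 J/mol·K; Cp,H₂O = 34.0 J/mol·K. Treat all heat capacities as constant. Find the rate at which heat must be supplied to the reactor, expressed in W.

Q_in = 20800 W

Extent of reaction ξ = 0.809 × 1990 = 1609.9 mol/h
Reaction term: ξ·ΔH°_rxn = 1609.9 × 48.9 = 78725 kJ/h
Sensible, feed 214→25 °C: -74094 kJ/h
Outlet flows (mol/h): A 380.09, B 1609.9, H₂O 1609.9
Sensible, products 25→233 °C: 70157 kJ/h
Q = ΔH = 74788 kJ/h = 20.774 kW
Heat supplied = 20774 W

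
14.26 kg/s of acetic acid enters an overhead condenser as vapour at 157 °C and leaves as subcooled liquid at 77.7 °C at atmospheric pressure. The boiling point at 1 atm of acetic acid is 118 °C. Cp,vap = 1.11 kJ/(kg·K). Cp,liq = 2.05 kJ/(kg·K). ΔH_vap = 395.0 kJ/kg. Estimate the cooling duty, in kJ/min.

Q_c = 446000 kJ/min

vapour 157→118 °C: -43.29 kJ/kg
condensation at 118 °C: -395 kJ/kg
liquid 118→77.7 °C: -82.615 kJ/kg
Δh = -43.29 + -395 + -82.615 = -520.9 kJ/kg
Q = ṁ·Δh = 14.26 kg/s × -520.9 kJ/kg = -7428.1 kJ/s
|Q| = 7428.1 kW = 445690 kJ/min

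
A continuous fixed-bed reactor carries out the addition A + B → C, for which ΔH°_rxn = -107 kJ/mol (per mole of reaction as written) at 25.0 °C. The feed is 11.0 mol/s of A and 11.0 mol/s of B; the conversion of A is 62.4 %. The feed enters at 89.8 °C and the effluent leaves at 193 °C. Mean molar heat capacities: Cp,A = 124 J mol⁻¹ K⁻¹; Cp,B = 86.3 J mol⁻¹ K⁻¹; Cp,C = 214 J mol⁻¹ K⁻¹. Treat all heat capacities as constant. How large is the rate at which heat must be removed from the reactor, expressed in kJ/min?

Q_out = 29500 kJ/min

Extent of reaction ξ = 0.624 × 11.0 = 6.864 mol/s
Reaction term: ξ·ΔH°_rxn = 6.864 × -107 = -734.45 kJ/s
Sensible, feed 89.8→25 °C: -149.9 kJ/s
Outlet flows (mol/s): A 4.136, B 4.136, C 6.864
Sensible, products 25→193 °C: 392.9 kJ/s
Q = ΔH = -491.45 kJ/s = -491.45 kW
Heat removed = 29487 kJ/min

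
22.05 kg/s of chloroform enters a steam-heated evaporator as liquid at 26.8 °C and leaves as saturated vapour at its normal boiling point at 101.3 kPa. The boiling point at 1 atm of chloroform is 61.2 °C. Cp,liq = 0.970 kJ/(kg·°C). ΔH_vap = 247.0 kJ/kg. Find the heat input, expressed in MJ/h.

Q = 22300 MJ/h

liquid 26.8→61.2 °C: 33.368 kJ/kg
vaporisation at 61.2 °C: 247 kJ/kg
Δh = 33.368 + 247 = 280.37 kJ/kg
Q = ṁ·Δh = 22.05 kg/s × 280.37 kJ/kg = 6182.1 kJ/s
|Q| = 6182.1 kW = 22256 MJ/h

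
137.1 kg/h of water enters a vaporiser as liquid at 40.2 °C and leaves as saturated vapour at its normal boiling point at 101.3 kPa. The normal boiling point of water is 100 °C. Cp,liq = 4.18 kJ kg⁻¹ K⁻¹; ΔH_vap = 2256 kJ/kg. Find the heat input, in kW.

Q = 95.4 kW

liquid 40.2→100 °C: 249.96 kJ/kg
vaporisation at 100 °C: 2256 kJ/kg
Δh = 249.96 + 2256 = 2506 kJ/kg
Q = ṁ·Δh = 137.1 kg/h × 2506 kJ/kg = 343570 kJ/h
|Q| = 95.435 kW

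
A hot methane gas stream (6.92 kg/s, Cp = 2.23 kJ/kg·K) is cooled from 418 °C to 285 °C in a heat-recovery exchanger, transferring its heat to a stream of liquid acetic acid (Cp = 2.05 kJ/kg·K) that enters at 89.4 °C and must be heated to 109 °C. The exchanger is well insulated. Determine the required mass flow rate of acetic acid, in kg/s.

ṁ_c = 51.1 kg/s

Heat released by hot stream: Q = 6.92 × 2.23 × (418 − 285) = 2052.4 kJ/s
Energy balance on cold side (adiabatic exchanger): Q = ṁ_c·Cp_c·(T_c,out − T_c,in)
ṁ_c = 2052.4 / [2.05 × (109 − 89.4)] = 51.08 kg/s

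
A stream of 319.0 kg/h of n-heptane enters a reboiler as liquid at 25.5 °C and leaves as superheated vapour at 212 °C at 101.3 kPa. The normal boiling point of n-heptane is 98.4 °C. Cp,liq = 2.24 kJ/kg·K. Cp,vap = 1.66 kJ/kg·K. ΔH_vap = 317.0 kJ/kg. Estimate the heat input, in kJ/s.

liquid 25.5→98.4 °C: 163.3 kJ/kg
vaporisation at 98.4 °C: 317 kJ/kg
vapour 98.4→212 °C: 188.58 kJ/kg
Δh = 163.3 + 317 + 188.58 = 668.87 kJ/kg
Q = ṁ·Δh = 319.0 kg/h × 668.87 kJ/kg = 213370 kJ/h
|Q| = 59.269 kW

Q = 59.3 kJ/s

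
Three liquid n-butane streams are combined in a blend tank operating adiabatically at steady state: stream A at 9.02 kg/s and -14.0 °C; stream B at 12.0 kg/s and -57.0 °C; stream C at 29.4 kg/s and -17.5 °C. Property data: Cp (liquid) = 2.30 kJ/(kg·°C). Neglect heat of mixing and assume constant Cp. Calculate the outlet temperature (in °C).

T_out = -26.3 °C

No heat crosses the boundary, so H_out = H_in.
T_out = Σ ṁᵢCp,ᵢTᵢ / Σ ṁᵢCp,ᵢ
      = -3047 / 115.97 = -26.275 °C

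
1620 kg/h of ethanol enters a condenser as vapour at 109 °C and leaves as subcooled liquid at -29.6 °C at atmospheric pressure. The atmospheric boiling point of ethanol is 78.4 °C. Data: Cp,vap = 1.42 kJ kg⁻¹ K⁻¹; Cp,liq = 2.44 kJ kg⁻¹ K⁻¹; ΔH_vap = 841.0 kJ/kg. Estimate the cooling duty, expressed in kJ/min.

vapour 109→78.4 °C: -43.452 kJ/kg
condensation at 78.4 °C: -841 kJ/kg
liquid 78.4→-29.6 °C: -263.52 kJ/kg
Δh = -43.452 + -841 + -263.52 = -1148 kJ/kg
Q = ṁ·Δh = 1620 kg/h × -1148 kJ/kg = -1.8597e+06 kJ/h
|Q| = 516.59 kW = 30995 kJ/min

Q_c = 31000 kJ/min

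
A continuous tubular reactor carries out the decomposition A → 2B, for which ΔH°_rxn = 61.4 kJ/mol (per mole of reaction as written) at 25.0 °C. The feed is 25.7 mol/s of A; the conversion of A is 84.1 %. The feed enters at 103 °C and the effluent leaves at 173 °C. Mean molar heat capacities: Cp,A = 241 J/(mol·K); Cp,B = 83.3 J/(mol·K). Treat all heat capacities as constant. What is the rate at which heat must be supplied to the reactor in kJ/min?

Extent of reaction ξ = 0.841 × 25.7 = 21.614 mol/s
Reaction term: ξ·ΔH°_rxn = 21.614 × 61.4 = 1327.1 kJ/s
Sensible, feed 103→25 °C: -483.11 kJ/s
Outlet flows (mol/s): A 4.0863, B 43.227
Sensible, products 25→173 °C: 678.67 kJ/s
Q = ΔH = 1522.6 kJ/s = 1522.6 kW
Heat supplied = 91359 kJ/min

Q_in = 91400 kJ/min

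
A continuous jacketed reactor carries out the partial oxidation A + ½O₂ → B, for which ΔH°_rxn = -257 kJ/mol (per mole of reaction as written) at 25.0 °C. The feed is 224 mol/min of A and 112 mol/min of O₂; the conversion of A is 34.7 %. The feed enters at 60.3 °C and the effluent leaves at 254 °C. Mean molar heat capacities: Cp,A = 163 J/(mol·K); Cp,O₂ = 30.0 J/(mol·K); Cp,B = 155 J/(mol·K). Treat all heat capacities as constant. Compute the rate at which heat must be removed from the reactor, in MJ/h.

Q_out = 760 MJ/h

Extent of reaction ξ = 0.347 × 224 = 77.728 mol/min
Reaction term: ξ·ΔH°_rxn = 77.728 × -257 = -19976 kJ/min
Sensible, feed 60.3→25 °C: -1407.5 kJ/min
Outlet flows (mol/min): A 146.27, O₂ 73.136, B 77.728
Sensible, products 25→254 °C: 8721.3 kJ/min
Q = ΔH = -12662 kJ/min = -211.04 kW
Heat removed = 759.74 MJ/h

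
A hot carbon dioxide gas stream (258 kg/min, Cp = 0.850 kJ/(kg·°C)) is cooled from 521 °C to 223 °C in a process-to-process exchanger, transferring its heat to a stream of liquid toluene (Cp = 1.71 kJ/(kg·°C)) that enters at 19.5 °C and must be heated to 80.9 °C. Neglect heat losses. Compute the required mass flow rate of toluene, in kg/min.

ṁ_c = 622 kg/min

Heat released by hot stream: Q = 258 × 0.850 × (521 − 223) = 65351 kJ/min
Energy balance on cold side (adiabatic exchanger): Q = ṁ_c·Cp_c·(T_c,out − T_c,in)
ṁ_c = 65351 / [1.71 × (80.9 − 19.5)] = 622.43 kg/min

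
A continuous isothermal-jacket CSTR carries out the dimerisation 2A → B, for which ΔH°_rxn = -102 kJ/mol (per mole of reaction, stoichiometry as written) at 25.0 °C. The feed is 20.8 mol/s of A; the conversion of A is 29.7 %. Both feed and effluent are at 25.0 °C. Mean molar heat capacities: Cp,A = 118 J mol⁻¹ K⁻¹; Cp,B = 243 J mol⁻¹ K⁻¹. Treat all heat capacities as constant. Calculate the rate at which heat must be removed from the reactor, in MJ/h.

Extent of reaction ξ = 0.297 × 20.8 / 2 = 3.0888 mol/s
Reaction term: ξ·ΔH°_rxn = 3.0888 × -102 = -315.06 kJ/s
Q = ΔH = -315.06 kJ/s = -315.06 kW
Heat removed = 1134.2 MJ/h

Q_out = 1130 MJ/h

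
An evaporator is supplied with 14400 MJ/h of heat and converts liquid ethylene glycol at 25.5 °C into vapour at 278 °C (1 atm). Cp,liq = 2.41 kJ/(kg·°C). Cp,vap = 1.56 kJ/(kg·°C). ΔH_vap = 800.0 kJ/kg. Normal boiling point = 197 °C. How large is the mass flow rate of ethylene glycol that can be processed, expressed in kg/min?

Δh = 2.41×(197−25.5) + 800.0 + 1.56×(278−197) = 1339.7 kJ/kg
Q = 14400 MJ/h = 4000 kJ/s = 240000 kJ/min
ṁ = Q/Δh = 240000 / 1339.7 = 179.15 kg/min

ṁ = 179 kg/min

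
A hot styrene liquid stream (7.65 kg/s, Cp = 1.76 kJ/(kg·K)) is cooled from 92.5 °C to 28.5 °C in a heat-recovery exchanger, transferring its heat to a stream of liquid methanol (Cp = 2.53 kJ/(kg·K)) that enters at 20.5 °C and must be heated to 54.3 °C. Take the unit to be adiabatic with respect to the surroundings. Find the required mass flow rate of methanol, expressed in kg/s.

Heat released by hot stream: Q = 7.65 × 1.76 × (92.5 − 28.5) = 861.7 kJ/s
Energy balance on cold side (adiabatic exchanger): Q = ṁ_c·Cp_c·(T_c,out − T_c,in)
ṁ_c = 861.7 / [2.53 × (54.3 − 20.5)] = 10.077 kg/s

ṁ_c = 10.1 kg/s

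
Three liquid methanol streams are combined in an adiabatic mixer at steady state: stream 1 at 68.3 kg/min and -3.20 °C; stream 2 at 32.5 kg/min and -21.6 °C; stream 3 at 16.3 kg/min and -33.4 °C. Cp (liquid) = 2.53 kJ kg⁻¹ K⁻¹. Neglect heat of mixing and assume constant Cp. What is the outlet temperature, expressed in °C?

T_out = -12.5 °C

Energy balance with Q = 0: Σ ṁᵢCp,ᵢ(T_out − Tᵢ) = 0
T_out = Σ ṁᵢCp,ᵢTᵢ / Σ ṁᵢCp,ᵢ
      = -3706.4 / 296.26 = -12.511 °C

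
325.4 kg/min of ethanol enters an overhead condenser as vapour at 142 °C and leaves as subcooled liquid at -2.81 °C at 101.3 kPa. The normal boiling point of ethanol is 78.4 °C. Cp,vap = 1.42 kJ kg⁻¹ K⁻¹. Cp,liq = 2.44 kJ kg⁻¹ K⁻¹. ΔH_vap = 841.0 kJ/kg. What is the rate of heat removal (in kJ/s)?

vapour 142→78.4 °C: -90.312 kJ/kg
condensation at 78.4 °C: -841 kJ/kg
liquid 78.4→-2.81 °C: -198.15 kJ/kg
Δh = -90.312 + -841 + -198.15 = -1129.5 kJ/kg
Q = ṁ·Δh = 325.4 kg/min × -1129.5 kJ/kg = -367530 kJ/min
|Q| = 6125.5 kW

Q_c = 6130 kJ/s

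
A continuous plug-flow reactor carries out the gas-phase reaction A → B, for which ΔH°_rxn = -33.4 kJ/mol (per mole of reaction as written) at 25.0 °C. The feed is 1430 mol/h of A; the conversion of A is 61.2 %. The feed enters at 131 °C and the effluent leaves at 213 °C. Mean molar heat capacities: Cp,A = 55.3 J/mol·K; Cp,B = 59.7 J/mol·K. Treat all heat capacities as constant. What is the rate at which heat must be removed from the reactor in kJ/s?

Q_out = 6.12 kJ/s

Extent of reaction ξ = 0.612 × 1430 = 875.16 mol/h
Reaction term: ξ·ΔH°_rxn = 875.16 × -33.4 = -29230 kJ/h
Sensible, feed 131→25 °C: -8382.4 kJ/h
Outlet flows (mol/h): A 554.84, B 875.16
Sensible, products 25→213 °C: 15591 kJ/h
Q = ΔH = -22022 kJ/h = -6.1172 kW
Heat removed = 6.1172 kJ/s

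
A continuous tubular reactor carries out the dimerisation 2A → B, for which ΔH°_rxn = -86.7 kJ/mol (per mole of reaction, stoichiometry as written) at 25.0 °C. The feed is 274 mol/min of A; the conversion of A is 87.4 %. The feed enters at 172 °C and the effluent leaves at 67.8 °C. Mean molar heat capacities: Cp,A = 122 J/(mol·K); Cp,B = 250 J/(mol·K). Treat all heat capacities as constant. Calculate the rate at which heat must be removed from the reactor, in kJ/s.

Extent of reaction ξ = 0.874 × 274 / 2 = 119.74 mol/min
Reaction term: ξ·ΔH°_rxn = 119.74 × -86.7 = -10381 kJ/min
Sensible, feed 172→25 °C: -4913.9 kJ/min
Outlet flows (mol/min): A 34.524, B 119.74
Sensible, products 25→67.8 °C: 1461.5 kJ/min
Q = ΔH = -13834 kJ/min = -230.56 kW
Heat removed = 230.56 kJ/s

Q_out = 231 kJ/s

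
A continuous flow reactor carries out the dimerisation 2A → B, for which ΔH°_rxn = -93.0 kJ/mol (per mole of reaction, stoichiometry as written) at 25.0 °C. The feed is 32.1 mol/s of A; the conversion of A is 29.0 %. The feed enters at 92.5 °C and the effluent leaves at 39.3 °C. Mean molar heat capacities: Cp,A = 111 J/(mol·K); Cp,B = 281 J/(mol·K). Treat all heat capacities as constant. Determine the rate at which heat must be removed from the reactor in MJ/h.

Extent of reaction ξ = 0.290 × 32.1 / 2 = 4.6545 mol/s
Reaction term: ξ·ΔH°_rxn = 4.6545 × -93.0 = -432.87 kJ/s
Sensible, feed 92.5→25 °C: -240.51 kJ/s
Outlet flows (mol/s): A 22.791, B 4.6545
Sensible, products 25→39.3 °C: 54.879 kJ/s
Q = ΔH = -618.5 kJ/s = -618.5 kW
Heat removed = 2226.6 MJ/h

Q_out = 2230 MJ/h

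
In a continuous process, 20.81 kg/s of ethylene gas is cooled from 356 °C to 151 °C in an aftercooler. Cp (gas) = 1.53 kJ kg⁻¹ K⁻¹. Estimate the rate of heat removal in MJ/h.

Q = ṁ·Cp·ΔT = 20.81 × 1.53 × (151 − 356) = -6527.1 kJ/s
Cooling duty = 23497 MJ/h

Q_c = 23500 MJ/h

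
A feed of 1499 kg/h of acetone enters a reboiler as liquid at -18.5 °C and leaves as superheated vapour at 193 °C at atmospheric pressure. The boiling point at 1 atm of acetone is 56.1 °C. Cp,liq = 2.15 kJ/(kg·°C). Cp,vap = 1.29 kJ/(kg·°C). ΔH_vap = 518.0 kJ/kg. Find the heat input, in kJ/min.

liquid -18.5→56.1 °C: 160.39 kJ/kg
vaporisation at 56.1 °C: 518 kJ/kg
vapour 56.1→193 °C: 176.6 kJ/kg
Δh = 160.39 + 518 + 176.6 = 854.99 kJ/kg
Q = ṁ·Δh = 1499 kg/h × 854.99 kJ/kg = 1.2816e+06 kJ/h
|Q| = 356.01 kW = 21361 kJ/min

Q = 21400 kJ/min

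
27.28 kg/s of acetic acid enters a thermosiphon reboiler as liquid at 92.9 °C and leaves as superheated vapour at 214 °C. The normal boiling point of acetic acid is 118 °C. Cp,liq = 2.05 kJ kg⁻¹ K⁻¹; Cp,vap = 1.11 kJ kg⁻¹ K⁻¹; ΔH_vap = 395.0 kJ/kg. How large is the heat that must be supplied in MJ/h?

Q = 54300 MJ/h

liquid 92.9→118 °C: 51.455 kJ/kg
vaporisation at 118 °C: 395 kJ/kg
vapour 118→214 °C: 106.56 kJ/kg
Δh = 51.455 + 395 + 106.56 = 553.01 kJ/kg
Q = ṁ·Δh = 27.28 kg/s × 553.01 kJ/kg = 15086 kJ/s
|Q| = 15086 kW = 54310 MJ/h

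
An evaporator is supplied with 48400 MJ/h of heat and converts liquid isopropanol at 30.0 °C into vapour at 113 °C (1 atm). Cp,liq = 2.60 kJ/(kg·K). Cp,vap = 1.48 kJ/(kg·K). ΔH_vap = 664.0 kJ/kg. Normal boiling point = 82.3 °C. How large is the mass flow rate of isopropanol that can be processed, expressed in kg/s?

ṁ = 15.9 kg/s

Δh = 2.60×(82.3−30.0) + 664.0 + 1.48×(113−82.3) = 845.42 kJ/kg
Q = 48400 MJ/h = 13444 kJ/s = 13444 kJ/s
ṁ = Q/Δh = 13444 / 845.42 = 15.903 kg/s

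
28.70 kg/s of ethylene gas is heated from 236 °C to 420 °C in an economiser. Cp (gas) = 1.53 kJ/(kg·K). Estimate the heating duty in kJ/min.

Q = ṁ·Cp·ΔT = 28.70 × 1.53 × (420 − 236) = 8079.6 kJ/s
Heating duty = 484780 kJ/min

Q = 485000 kJ/min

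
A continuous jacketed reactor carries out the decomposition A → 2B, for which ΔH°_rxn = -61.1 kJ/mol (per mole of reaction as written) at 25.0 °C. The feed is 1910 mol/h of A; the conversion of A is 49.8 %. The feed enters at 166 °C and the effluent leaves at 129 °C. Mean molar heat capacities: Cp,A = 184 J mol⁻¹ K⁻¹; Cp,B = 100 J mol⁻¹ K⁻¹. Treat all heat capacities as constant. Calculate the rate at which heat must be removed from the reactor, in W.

Q_out = 19300 W

Extent of reaction ξ = 0.498 × 1910 = 951.18 mol/h
Reaction term: ξ·ΔH°_rxn = 951.18 × -61.1 = -58117 kJ/h
Sensible, feed 166→25 °C: -49553 kJ/h
Outlet flows (mol/h): A 958.82, B 1902.4
Sensible, products 25→129 °C: 38133 kJ/h
Q = ΔH = -69538 kJ/h = -19.316 kW
Heat removed = 19316 W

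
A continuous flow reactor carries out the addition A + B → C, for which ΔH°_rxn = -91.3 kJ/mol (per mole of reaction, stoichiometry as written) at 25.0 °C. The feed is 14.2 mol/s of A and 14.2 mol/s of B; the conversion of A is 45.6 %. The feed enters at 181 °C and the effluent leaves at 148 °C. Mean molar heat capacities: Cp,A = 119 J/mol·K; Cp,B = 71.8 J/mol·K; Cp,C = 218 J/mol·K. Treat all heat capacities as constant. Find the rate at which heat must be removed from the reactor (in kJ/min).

Extent of reaction ξ = 0.456 × 14.2 = 6.4752 mol/s
Reaction term: ξ·ΔH°_rxn = 6.4752 × -91.3 = -591.19 kJ/s
Sensible, feed 181→25 °C: -422.66 kJ/s
Outlet flows (mol/s): A 7.7248, B 7.7248, C 6.4752
Sensible, products 25→148 °C: 354.91 kJ/s
Q = ΔH = -658.93 kJ/s = -658.93 kW
Heat removed = 39536 kJ/min

Q_out = 39500 kJ/min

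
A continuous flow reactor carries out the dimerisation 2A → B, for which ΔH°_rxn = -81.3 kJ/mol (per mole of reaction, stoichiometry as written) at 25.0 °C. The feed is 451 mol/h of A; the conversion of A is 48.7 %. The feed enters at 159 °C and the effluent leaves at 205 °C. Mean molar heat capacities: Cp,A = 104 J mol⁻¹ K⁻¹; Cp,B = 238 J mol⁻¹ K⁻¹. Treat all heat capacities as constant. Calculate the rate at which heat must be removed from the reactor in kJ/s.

Q_out = 1.72 kJ/s

Extent of reaction ξ = 0.487 × 451 / 2 = 109.82 mol/h
Reaction term: ξ·ΔH°_rxn = 109.82 × -81.3 = -8928.2 kJ/h
Sensible, feed 159→25 °C: -6285.1 kJ/h
Outlet flows (mol/h): A 231.36, B 109.82
Sensible, products 25→205 °C: 9035.7 kJ/h
Q = ΔH = -6177.6 kJ/h = -1.716 kW
Heat removed = 1.716 kJ/s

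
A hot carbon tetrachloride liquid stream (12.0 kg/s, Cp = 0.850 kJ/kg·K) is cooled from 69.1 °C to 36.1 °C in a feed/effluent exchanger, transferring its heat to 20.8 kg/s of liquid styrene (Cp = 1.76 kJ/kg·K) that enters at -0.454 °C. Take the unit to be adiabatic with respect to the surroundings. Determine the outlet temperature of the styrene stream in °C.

T_c,out = 8.74 °C

Heat released by hot stream: Q = 12.0 × 0.850 × (69.1 − 36.1) = 336.6 kJ/s
Energy balance on cold side (adiabatic exchanger): Q = ṁ_c·Cp_c·(T_c,out − T_c,in)
T_c,out = -0.454 + 336.6/(20.8 × 1.76) = 8.7407 °C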